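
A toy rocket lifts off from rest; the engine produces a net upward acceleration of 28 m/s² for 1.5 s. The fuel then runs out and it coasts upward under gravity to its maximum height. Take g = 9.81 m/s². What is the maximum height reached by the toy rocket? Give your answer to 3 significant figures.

121 m

Phase 1 (powered ascent): v₀ = 0 m/s, a = 28 m/s².
v = v₀ + at = 0 + (28)(1.5) = 42.0 m/s
Δx = v₀t + ½at² = 0·1.5 + 0.5·28·1.5² = 31.5 m

Phase 2 (coasting upward): v₀ = 42.0 m/s, a = -9.81 m/s².
v = v₀ + at → t = (0 − 42.0) / -9.81 = 4.28 s
v² = v₀² + 2aΔx → Δx = (0² − 42.0²)/(2·-9.81) = 89.9 m
Maximum height = 31.5 + 89.9 = 121 m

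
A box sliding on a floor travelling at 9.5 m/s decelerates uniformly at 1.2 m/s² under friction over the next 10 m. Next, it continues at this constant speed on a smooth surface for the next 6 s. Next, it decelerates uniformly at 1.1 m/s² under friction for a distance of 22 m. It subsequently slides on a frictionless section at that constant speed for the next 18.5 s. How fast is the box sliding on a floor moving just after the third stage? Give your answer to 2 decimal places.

Phase 1 (decelerating): v₀ = 9.50 m/s, a = -1.2 m/s².
v² = v₀² + 2aΔx = 9.50² + 2·-1.2·10 = 66.2 → v = 8.14 m/s
t = (v − v₀)/a = (8.14 − 9.50)/-1.2 = 1.13 s

Phase 2 (constant speed): v₀ = 8.14 m/s, a = 0 m/s².
v = v₀ + at = 8.14 + (0)(6) = 8.14 m/s
Δx = v₀t + ½at² = 8.14·6 + 0.5·0·6² = 48.8 m

Phase 3 (decelerating): v₀ = 8.14 m/s, a = -1.1 m/s².
v² = v₀² + 2aΔx = 8.14² + 2·-1.1·22 = 17.8 → v = 4.22 m/s
t = (v − v₀)/a = (4.22 − 8.14)/-1.1 = 3.56 s
Speed at end of phase 3 = 4.22 m/s

4.22 m/s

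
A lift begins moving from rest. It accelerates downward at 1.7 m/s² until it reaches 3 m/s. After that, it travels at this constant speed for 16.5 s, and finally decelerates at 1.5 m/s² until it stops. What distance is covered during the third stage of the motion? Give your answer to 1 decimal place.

Phase 1 (accelerating): v₀ = 0 m/s, a = 1.7 m/s².
v = v₀ + at → t = (3 − 0) / 1.7 = 1.76 s
v² = v₀² + 2aΔx → Δx = (3² − 0²)/(2·1.7) = 2.65 m

Phase 2 (constant speed): v₀ = 3.00 m/s, a = 0 m/s².
v = v₀ + at = 3.00 + (0)(16.5) = 3.00 m/s
Δx = v₀t + ½at² = 3.00·16.5 + 0.5·0·16.5² = 49.5 m

Phase 3 (decelerating): v₀ = 3.00 m/s, a = -1.5 m/s².
v = v₀ + at → t = (0 − 3.00) / -1.5 = 2.00 s
v² = v₀² + 2aΔx → Δx = (0² − 3.00²)/(2·-1.5) = 3.00 m
Distance in phase 3 = 3.00 m

3.0 m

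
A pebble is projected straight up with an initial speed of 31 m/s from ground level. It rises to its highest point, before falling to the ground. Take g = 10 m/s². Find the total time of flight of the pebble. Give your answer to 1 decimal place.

6.2 s

Phase 1 (rising): v₀ = 31.0 m/s, a = -10 m/s².
v = v₀ + at → t = (0 − 31.0) / -10 = 3.10 s
v² = v₀² + 2aΔx → Δx = (0² − 31.0²)/(2·-10) = 48.0 m

Phase 2 (falling): v₀ = 0 m/s, a = -10 m/s².
Falls 48.0 m from rest: t = √(2·48.0/10) = 3.10 s; v = g·t = 31.0 m/s.
Total time = 3.10 + 3.10 = 6.20 s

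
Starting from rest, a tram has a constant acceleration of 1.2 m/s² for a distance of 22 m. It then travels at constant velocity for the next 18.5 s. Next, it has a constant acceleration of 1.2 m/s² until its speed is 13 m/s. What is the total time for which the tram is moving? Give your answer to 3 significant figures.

Phase 1 (accelerating): v₀ = 0 m/s, a = 1.2 m/s².
v² = v₀² + 2aΔx = 0² + 2·1.2·22 = 52.8 → v = 7.27 m/s
t = (v − v₀)/a = (7.27 − 0)/1.2 = 6.06 s

Phase 2 (constant speed): v₀ = 7.27 m/s, a = 0 m/s².
v = v₀ + at = 7.27 + (0)(18.5) = 7.27 m/s
Δx = v₀t + ½at² = 7.27·18.5 + 0.5·0·18.5² = 134 m

Phase 3 (accelerating): v₀ = 7.27 m/s, a = 1.2 m/s².
v = v₀ + at → t = (13 − 7.27) / 1.2 = 4.78 s
v² = v₀² + 2aΔx → Δx = (13² − 7.27²)/(2·1.2) = 48.4 m
Total time = 6.06 + 18.5 + 4.78 = 29.3 s

29.3 s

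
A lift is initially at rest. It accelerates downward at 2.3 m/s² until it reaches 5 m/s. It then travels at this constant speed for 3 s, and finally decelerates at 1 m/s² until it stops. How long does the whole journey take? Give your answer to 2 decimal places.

Phase 1 (accelerating): v₀ = 0 m/s, a = 2.3 m/s².
v = v₀ + at → t = (5 − 0) / 2.3 = 2.17 s
v² = v₀² + 2aΔx → Δx = (5² − 0²)/(2·2.3) = 5.43 m

Phase 2 (constant speed): v₀ = 5.00 m/s, a = 0 m/s².
v = v₀ + at = 5.00 + (0)(3) = 5.00 m/s
Δx = v₀t + ½at² = 5.00·3 + 0.5·0·3² = 15.0 m

Phase 3 (decelerating): v₀ = 5.00 m/s, a = -1 m/s².
v = v₀ + at → t = (0 − 5.00) / -1 = 5.00 s
v² = v₀² + 2aΔx → Δx = (0² − 5.00²)/(2·-1) = 12.5 m
Total time = 2.17 + 3.00 + 5.00 = 10.2 s

10.17 s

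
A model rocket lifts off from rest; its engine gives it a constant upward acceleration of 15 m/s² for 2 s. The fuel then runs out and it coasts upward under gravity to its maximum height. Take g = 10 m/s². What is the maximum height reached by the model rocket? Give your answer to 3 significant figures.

Phase 1 (powered ascent): v₀ = 0 m/s, a = 15 m/s².
v = v₀ + at = 0 + (15)(2) = 30.0 m/s
Δx = v₀t + ½at² = 0·2 + 0.5·15·2² = 30.0 m

Phase 2 (coasting upward): v₀ = 30.0 m/s, a = -10 m/s².
v = v₀ + at → t = (0 − 30.0) / -10 = 3.00 s
v² = v₀² + 2aΔx → Δx = (0² − 30.0²)/(2·-10) = 45.0 m
Maximum height = 30.0 + 45.0 = 75.0 m

75.0 m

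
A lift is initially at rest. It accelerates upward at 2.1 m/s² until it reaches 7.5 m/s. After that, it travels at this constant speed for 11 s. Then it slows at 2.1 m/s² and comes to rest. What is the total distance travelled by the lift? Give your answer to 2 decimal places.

109.29 m

Phase 1 (accelerating): v₀ = 0 m/s, a = 2.1 m/s².
v = v₀ + at → t = (7.5 − 0) / 2.1 = 3.57 s
v² = v₀² + 2aΔx → Δx = (7.5² − 0²)/(2·2.1) = 13.4 m

Phase 2 (constant speed): v₀ = 7.50 m/s, a = 0 m/s².
v = v₀ + at = 7.50 + (0)(11) = 7.50 m/s
Δx = v₀t + ½at² = 7.50·11 + 0.5·0·11² = 82.5 m

Phase 3 (decelerating): v₀ = 7.50 m/s, a = -2.1 m/s².
v = v₀ + at → t = (0 − 7.50) / -2.1 = 3.57 s
v² = v₀² + 2aΔx → Δx = (0² − 7.50²)/(2·-2.1) = 13.4 m
Total distance = 13.4 + 82.5 + 13.4 = 109 m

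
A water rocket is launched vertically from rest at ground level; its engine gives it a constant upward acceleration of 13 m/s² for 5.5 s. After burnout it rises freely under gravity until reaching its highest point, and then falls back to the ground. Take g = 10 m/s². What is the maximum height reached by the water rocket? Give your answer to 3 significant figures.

452 m

Phase 1 (powered ascent): v₀ = 0 m/s, a = 13 m/s².
v = v₀ + at = 0 + (13)(5.5) = 71.5 m/s
Δx = v₀t + ½at² = 0·5.5 + 0.5·13·5.5² = 197 m

Phase 2 (coasting upward): v₀ = 71.5 m/s, a = -10 m/s².
v = v₀ + at → t = (0 − 71.5) / -10 = 7.15 s
v² = v₀² + 2aΔx → Δx = (0² − 71.5²)/(2·-10) = 256 m
Maximum height = 197 + 256 = 452 m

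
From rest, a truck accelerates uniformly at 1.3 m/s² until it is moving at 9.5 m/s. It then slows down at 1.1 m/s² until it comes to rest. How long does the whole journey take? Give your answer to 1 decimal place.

15.9 s

Phase 1 (accelerating): v₀ = 0 m/s, a = 1.3 m/s².
v = v₀ + at → t = (9.5 − 0) / 1.3 = 7.31 s
v² = v₀² + 2aΔx → Δx = (9.5² − 0²)/(2·1.3) = 34.7 m

Phase 2 (decelerating): v₀ = 9.50 m/s, a = -1.1 m/s².
v = v₀ + at → t = (0 − 9.50) / -1.1 = 8.64 s
v² = v₀² + 2aΔx → Δx = (0² − 9.50²)/(2·-1.1) = 41.0 m
Total time = 7.31 + 8.64 = 15.9 s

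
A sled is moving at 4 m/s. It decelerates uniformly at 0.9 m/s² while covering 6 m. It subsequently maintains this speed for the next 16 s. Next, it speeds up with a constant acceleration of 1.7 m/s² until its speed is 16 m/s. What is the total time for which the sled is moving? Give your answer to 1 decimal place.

26.0 s

Phase 1 (decelerating): v₀ = 4.00 m/s, a = -0.9 m/s².
v² = v₀² + 2aΔx = 4.00² + 2·-0.9·6 = 5.20 → v = 2.28 m/s
t = (v − v₀)/a = (2.28 − 4.00)/-0.9 = 1.91 s

Phase 2 (constant speed): v₀ = 2.28 m/s, a = 0 m/s².
v = v₀ + at = 2.28 + (0)(16) = 2.28 m/s
Δx = v₀t + ½at² = 2.28·16 + 0.5·0·16² = 36.5 m

Phase 3 (accelerating): v₀ = 2.28 m/s, a = 1.7 m/s².
v = v₀ + at → t = (16 − 2.28) / 1.7 = 8.07 s
v² = v₀² + 2aΔx → Δx = (16² − 2.28²)/(2·1.7) = 73.8 m
Total time = 1.91 + 16.0 + 8.07 = 26.0 s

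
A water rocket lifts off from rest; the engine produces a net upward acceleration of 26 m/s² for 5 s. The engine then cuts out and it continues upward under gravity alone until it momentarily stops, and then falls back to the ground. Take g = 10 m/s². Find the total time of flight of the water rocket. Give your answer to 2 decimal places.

33.30 s

Phase 1 (powered ascent): v₀ = 0 m/s, a = 26 m/s².
v = v₀ + at = 0 + (26)(5) = 130 m/s
Δx = v₀t + ½at² = 0·5 + 0.5·26·5² = 325 m

Phase 2 (coasting upward): v₀ = 130 m/s, a = -10 m/s².
v = v₀ + at → t = (0 − 130) / -10 = 13.0 s
v² = v₀² + 2aΔx → Δx = (0² − 130²)/(2·-10) = 845 m

Phase 3 (free fall): v₀ = 0 m/s, a = -10 m/s².
Falls 1170 m from rest: t = √(2·1170/10) = 15.3 s; v = g·t = 153 m/s.
Total time = 5.00 + 13.0 + 15.3 = 33.3 s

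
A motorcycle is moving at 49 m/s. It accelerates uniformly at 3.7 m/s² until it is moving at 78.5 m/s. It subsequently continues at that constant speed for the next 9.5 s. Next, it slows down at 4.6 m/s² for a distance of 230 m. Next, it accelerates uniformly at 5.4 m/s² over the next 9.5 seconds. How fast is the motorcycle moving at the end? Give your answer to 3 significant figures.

Phase 1 (accelerating): v₀ = 49.0 m/s, a = 3.7 m/s².
v = v₀ + at → t = (78.5 − 49.0) / 3.7 = 7.97 s
v² = v₀² + 2aΔx → Δx = (78.5² − 49.0²)/(2·3.7) = 508 m

Phase 2 (constant speed): v₀ = 78.5 m/s, a = 0 m/s².
v = v₀ + at = 78.5 + (0)(9.5) = 78.5 m/s
Δx = v₀t + ½at² = 78.5·9.5 + 0.5·0·9.5² = 746 m

Phase 3 (decelerating): v₀ = 78.5 m/s, a = -4.6 m/s².
v² = v₀² + 2aΔx = 78.5² + 2·-4.6·230 = 4050 → v = 63.6 m/s
t = (v − v₀)/a = (63.6 − 78.5)/-4.6 = 3.24 s

Phase 4 (accelerating): v₀ = 63.6 m/s, a = 5.4 m/s².
v = v₀ + at = 63.6 + (5.4)(9.5) = 115 m/s
Δx = v₀t + ½at² = 63.6·9.5 + 0.5·5.4·9.5² = 848 m
Final speed = 115 m/s

115 m/s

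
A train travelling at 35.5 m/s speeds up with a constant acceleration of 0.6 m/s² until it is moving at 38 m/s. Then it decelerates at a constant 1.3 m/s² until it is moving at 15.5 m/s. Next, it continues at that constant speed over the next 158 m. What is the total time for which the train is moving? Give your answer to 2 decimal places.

31.67 s

Phase 1 (accelerating): v₀ = 35.5 m/s, a = 0.6 m/s².
v = v₀ + at → t = (38 − 35.5) / 0.6 = 4.17 s
v² = v₀² + 2aΔx → Δx = (38² − 35.5²)/(2·0.6) = 153 m

Phase 2 (decelerating): v₀ = 38.0 m/s, a = -1.3 m/s².
v = v₀ + at → t = (15.5 − 38.0) / -1.3 = 17.3 s
v² = v₀² + 2aΔx → Δx = (15.5² − 38.0²)/(2·-1.3) = 463 m

Phase 3 (constant speed): v₀ = 15.5 m/s, a = 0 m/s².
Constant speed: t = d/v = 158/15.5 = 10.2 s
Total time = 4.17 + 17.3 + 10.2 = 31.7 s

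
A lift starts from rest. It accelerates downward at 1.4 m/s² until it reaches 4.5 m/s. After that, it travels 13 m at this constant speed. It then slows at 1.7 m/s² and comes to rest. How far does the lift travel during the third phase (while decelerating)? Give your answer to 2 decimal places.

Phase 1 (accelerating): v₀ = 0 m/s, a = 1.4 m/s².
v = v₀ + at → t = (4.5 − 0) / 1.4 = 3.21 s
v² = v₀² + 2aΔx → Δx = (4.5² − 0²)/(2·1.4) = 7.23 m

Phase 2 (constant speed): v₀ = 4.50 m/s, a = 0 m/s².
Constant speed: t = d/v = 13/4.50 = 2.89 s

Phase 3 (decelerating): v₀ = 4.50 m/s, a = -1.7 m/s².
v = v₀ + at → t = (0 − 4.50) / -1.7 = 2.65 s
v² = v₀² + 2aΔx → Δx = (0² − 4.50²)/(2·-1.7) = 5.96 m
Distance in phase 3 = 5.96 m

5.96 m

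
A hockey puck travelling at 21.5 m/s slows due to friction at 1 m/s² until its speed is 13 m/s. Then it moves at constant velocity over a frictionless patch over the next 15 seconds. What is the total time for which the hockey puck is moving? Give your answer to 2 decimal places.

23.50 s

Phase 1 (decelerating): v₀ = 21.5 m/s, a = -1 m/s².
v = v₀ + at → t = (13 − 21.5) / -1 = 8.50 s
v² = v₀² + 2aΔx → Δx = (13² − 21.5²)/(2·-1) = 147 m

Phase 2 (constant speed): v₀ = 13.0 m/s, a = 0 m/s².
v = v₀ + at = 13.0 + (0)(15) = 13.0 m/s
Δx = v₀t + ½at² = 13.0·15 + 0.5·0·15² = 195 m
Total time = 8.50 + 15.0 = 23.5 s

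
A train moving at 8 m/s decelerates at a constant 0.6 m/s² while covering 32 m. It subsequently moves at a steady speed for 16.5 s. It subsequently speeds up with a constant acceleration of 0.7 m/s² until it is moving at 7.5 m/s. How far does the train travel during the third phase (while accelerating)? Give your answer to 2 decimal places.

21.89 m

Phase 1 (decelerating): v₀ = 8.00 m/s, a = -0.6 m/s².
v² = v₀² + 2aΔx = 8.00² + 2·-0.6·32 = 25.6 → v = 5.06 m/s
t = (v − v₀)/a = (5.06 − 8.00)/-0.6 = 4.90 s

Phase 2 (constant speed): v₀ = 5.06 m/s, a = 0 m/s².
v = v₀ + at = 5.06 + (0)(16.5) = 5.06 m/s
Δx = v₀t + ½at² = 5.06·16.5 + 0.5·0·16.5² = 83.5 m

Phase 3 (accelerating): v₀ = 5.06 m/s, a = 0.7 m/s².
v = v₀ + at → t = (7.5 − 5.06) / 0.7 = 3.49 s
v² = v₀² + 2aΔx → Δx = (7.5² − 5.06²)/(2·0.7) = 21.9 m
Distance in phase 3 = 21.9 m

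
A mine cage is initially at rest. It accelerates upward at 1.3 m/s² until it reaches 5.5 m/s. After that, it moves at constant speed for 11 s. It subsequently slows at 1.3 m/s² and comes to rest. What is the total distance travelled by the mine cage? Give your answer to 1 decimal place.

83.8 m

Phase 1 (accelerating): v₀ = 0 m/s, a = 1.3 m/s².
v = v₀ + at → t = (5.5 − 0) / 1.3 = 4.23 s
v² = v₀² + 2aΔx → Δx = (5.5² − 0²)/(2·1.3) = 11.6 m

Phase 2 (constant speed): v₀ = 5.50 m/s, a = 0 m/s².
v = v₀ + at = 5.50 + (0)(11) = 5.50 m/s
Δx = v₀t + ½at² = 5.50·11 + 0.5·0·11² = 60.5 m

Phase 3 (decelerating): v₀ = 5.50 m/s, a = -1.3 m/s².
v = v₀ + at → t = (0 − 5.50) / -1.3 = 4.23 s
v² = v₀² + 2aΔx → Δx = (0² − 5.50²)/(2·-1.3) = 11.6 m
Total distance = 11.6 + 60.5 + 11.6 = 83.8 m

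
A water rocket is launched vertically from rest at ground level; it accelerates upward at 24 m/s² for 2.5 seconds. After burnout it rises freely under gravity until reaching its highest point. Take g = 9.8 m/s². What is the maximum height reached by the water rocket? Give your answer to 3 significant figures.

Phase 1 (powered ascent): v₀ = 0 m/s, a = 24 m/s².
v = v₀ + at = 0 + (24)(2.5) = 60.0 m/s
Δx = v₀t + ½at² = 0·2.5 + 0.5·24·2.5² = 75.0 m

Phase 2 (coasting upward): v₀ = 60.0 m/s, a = -9.8 m/s².
v = v₀ + at → t = (0 − 60.0) / -9.8 = 6.12 s
v² = v₀² + 2aΔx → Δx = (0² − 60.0²)/(2·-9.8) = 184 m
Maximum height = 75.0 + 184 = 259 m

259 m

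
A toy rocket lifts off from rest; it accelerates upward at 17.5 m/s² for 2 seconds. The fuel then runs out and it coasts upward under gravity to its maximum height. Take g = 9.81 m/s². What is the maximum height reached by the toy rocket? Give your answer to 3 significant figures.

Phase 1 (powered ascent): v₀ = 0 m/s, a = 17.5 m/s².
v = v₀ + at = 0 + (17.5)(2) = 35.0 m/s
Δx = v₀t + ½at² = 0·2 + 0.5·17.5·2² = 35.0 m

Phase 2 (coasting upward): v₀ = 35.0 m/s, a = -9.81 m/s².
v = v₀ + at → t = (0 − 35.0) / -9.81 = 3.57 s
v² = v₀² + 2aΔx → Δx = (0² − 35.0²)/(2·-9.81) = 62.4 m
Maximum height = 35.0 + 62.4 = 97.4 m

97.4 m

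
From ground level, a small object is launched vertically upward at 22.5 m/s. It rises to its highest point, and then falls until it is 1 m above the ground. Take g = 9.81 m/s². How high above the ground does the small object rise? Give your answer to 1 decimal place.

Phase 1 (rising): v₀ = 22.5 m/s, a = -9.81 m/s².
v = v₀ + at → t = (0 − 22.5) / -9.81 = 2.29 s
v² = v₀² + 2aΔx → Δx = (0² − 22.5²)/(2·-9.81) = 25.8 m
Maximum height = 25.8 m

25.8 m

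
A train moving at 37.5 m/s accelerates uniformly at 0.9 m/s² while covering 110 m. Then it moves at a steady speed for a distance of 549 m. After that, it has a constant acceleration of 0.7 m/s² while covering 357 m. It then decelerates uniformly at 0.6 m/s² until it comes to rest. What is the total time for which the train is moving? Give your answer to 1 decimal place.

Phase 1 (accelerating): v₀ = 37.5 m/s, a = 0.9 m/s².
v² = v₀² + 2aΔx = 37.5² + 2·0.9·110 = 1600 → v = 40.1 m/s
t = (v − v₀)/a = (40.1 − 37.5)/0.9 = 2.84 s

Phase 2 (constant speed): v₀ = 40.1 m/s, a = 0 m/s².
Constant speed: t = d/v = 549/40.1 = 13.7 s

Phase 3 (accelerating): v₀ = 40.1 m/s, a = 0.7 m/s².
v² = v₀² + 2aΔx = 40.1² + 2·0.7·357 = 2100 → v = 45.9 m/s
t = (v − v₀)/a = (45.9 − 40.1)/0.7 = 8.31 s

Phase 4 (decelerating): v₀ = 45.9 m/s, a = -0.6 m/s².
v = v₀ + at → t = (0 − 45.9) / -0.6 = 76.4 s
v² = v₀² + 2aΔx → Δx = (0² − 45.9²)/(2·-0.6) = 1750 m
Total time = 2.84 + 13.7 + 8.31 + 76.4 = 101 s

101.3 s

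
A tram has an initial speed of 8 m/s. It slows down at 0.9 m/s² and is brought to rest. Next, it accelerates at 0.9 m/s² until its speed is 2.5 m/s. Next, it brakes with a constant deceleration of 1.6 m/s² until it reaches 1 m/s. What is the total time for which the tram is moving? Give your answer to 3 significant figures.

Phase 1 (decelerating): v₀ = 8.00 m/s, a = -0.9 m/s².
v = v₀ + at → t = (0 − 8.00) / -0.9 = 8.89 s
v² = v₀² + 2aΔx → Δx = (0² − 8.00²)/(2·-0.9) = 35.6 m

Phase 2 (accelerating): v₀ = 0 m/s, a = 0.9 m/s².
v = v₀ + at → t = (2.5 − 0) / 0.9 = 2.78 s
v² = v₀² + 2aΔx → Δx = (2.5² − 0²)/(2·0.9) = 3.47 m

Phase 3 (decelerating): v₀ = 2.50 m/s, a = -1.6 m/s².
v = v₀ + at → t = (1 − 2.50) / -1.6 = 0.938 s
v² = v₀² + 2aΔx → Δx = (1² − 2.50²)/(2·-1.6) = 1.64 m
Total time = 8.89 + 2.78 + 0.938 = 12.6 s

12.6 s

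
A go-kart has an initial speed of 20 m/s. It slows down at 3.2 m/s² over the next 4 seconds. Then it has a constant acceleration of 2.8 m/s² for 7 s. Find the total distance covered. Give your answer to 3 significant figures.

173 m

Phase 1 (decelerating): v₀ = 20.0 m/s, a = -3.2 m/s².
v = v₀ + at = 20.0 + (-3.2)(4) = 7.20 m/s
Δx = v₀t + ½at² = 20.0·4 + 0.5·-3.2·4² = 54.4 m

Phase 2 (accelerating): v₀ = 7.20 m/s, a = 2.8 m/s².
v = v₀ + at = 7.20 + (2.8)(7) = 26.8 m/s
Δx = v₀t + ½at² = 7.20·7 + 0.5·2.8·7² = 119 m
Total distance = 54.4 + 119 = 173 m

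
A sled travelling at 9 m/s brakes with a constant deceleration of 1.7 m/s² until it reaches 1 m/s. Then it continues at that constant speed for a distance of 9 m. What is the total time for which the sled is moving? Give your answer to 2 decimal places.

Phase 1 (decelerating): v₀ = 9.00 m/s, a = -1.7 m/s².
v = v₀ + at → t = (1 − 9.00) / -1.7 = 4.71 s
v² = v₀² + 2aΔx → Δx = (1² − 9.00²)/(2·-1.7) = 23.5 m

Phase 2 (constant speed): v₀ = 1.00 m/s, a = 0 m/s².
Constant speed: t = d/v = 9/1.00 = 9.00 s
Total time = 4.71 + 9.00 = 13.7 s

13.71 s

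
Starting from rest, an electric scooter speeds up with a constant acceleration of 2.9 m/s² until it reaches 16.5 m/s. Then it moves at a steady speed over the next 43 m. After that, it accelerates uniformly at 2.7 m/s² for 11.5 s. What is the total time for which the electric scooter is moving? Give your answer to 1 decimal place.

19.8 s

Phase 1 (accelerating): v₀ = 0 m/s, a = 2.9 m/s².
v = v₀ + at → t = (16.5 − 0) / 2.9 = 5.69 s
v² = v₀² + 2aΔx → Δx = (16.5² − 0²)/(2·2.9) = 46.9 m

Phase 2 (constant speed): v₀ = 16.5 m/s, a = 0 m/s².
Constant speed: t = d/v = 43/16.5 = 2.61 s

Phase 3 (accelerating): v₀ = 16.5 m/s, a = 2.7 m/s².
v = v₀ + at = 16.5 + (2.7)(11.5) = 47.5 m/s
Δx = v₀t + ½at² = 16.5·11.5 + 0.5·2.7·11.5² = 368 m
Total time = 5.69 + 2.61 + 11.5 = 19.8 s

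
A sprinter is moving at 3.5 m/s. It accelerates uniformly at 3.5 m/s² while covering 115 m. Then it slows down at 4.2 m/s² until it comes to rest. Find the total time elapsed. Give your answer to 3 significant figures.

14.0 s

Phase 1 (accelerating): v₀ = 3.50 m/s, a = 3.5 m/s².
v² = v₀² + 2aΔx = 3.50² + 2·3.5·115 = 817 → v = 28.6 m/s
t = (v − v₀)/a = (28.6 − 3.50)/3.5 = 7.17 s

Phase 2 (decelerating): v₀ = 28.6 m/s, a = -4.2 m/s².
v = v₀ + at → t = (0 − 28.6) / -4.2 = 6.81 s
v² = v₀² + 2aΔx → Δx = (0² − 28.6²)/(2·-4.2) = 97.3 m
Total time = 7.17 + 6.81 = 14.0 s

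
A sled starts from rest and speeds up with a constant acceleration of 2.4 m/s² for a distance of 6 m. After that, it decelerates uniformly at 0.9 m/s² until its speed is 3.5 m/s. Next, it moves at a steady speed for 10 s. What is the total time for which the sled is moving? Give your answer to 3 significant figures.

14.3 s

Phase 1 (accelerating): v₀ = 0 m/s, a = 2.4 m/s².
v² = v₀² + 2aΔx = 0² + 2·2.4·6 = 28.8 → v = 5.37 m/s
t = (v − v₀)/a = (5.37 − 0)/2.4 = 2.24 s

Phase 2 (decelerating): v₀ = 5.37 m/s, a = -0.9 m/s².
v = v₀ + at → t = (3.5 − 5.37) / -0.9 = 2.07 s
v² = v₀² + 2aΔx → Δx = (3.5² − 5.37²)/(2·-0.9) = 9.19 m

Phase 3 (constant speed): v₀ = 3.50 m/s, a = 0 m/s².
v = v₀ + at = 3.50 + (0)(10) = 3.50 m/s
Δx = v₀t + ½at² = 3.50·10 + 0.5·0·10² = 35.0 m
Total time = 2.24 + 2.07 + 10.0 = 14.3 s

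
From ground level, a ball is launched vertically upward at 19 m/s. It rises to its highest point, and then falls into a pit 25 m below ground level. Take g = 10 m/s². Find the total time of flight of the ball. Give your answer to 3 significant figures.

Phase 1 (rising): v₀ = 19.0 m/s, a = -10 m/s².
v = v₀ + at → t = (0 − 19.0) / -10 = 1.90 s
v² = v₀² + 2aΔx → Δx = (0² − 19.0²)/(2·-10) = 18.1 m

Phase 2 (falling): v₀ = 0 m/s, a = -10 m/s².
Falls 43.0 m from rest: t = √(2·43.0/10) = 2.93 s; v = g·t = 29.3 m/s.
Total time = 1.90 + 2.93 = 4.83 s

4.83 s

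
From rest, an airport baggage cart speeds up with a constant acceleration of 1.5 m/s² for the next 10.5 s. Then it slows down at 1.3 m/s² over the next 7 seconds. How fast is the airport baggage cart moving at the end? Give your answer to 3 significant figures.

6.65 m/s

Phase 1 (accelerating): v₀ = 0 m/s, a = 1.5 m/s².
v = v₀ + at = 0 + (1.5)(10.5) = 15.8 m/s
Δx = v₀t + ½at² = 0·10.5 + 0.5·1.5·10.5² = 82.7 m

Phase 2 (decelerating): v₀ = 15.8 m/s, a = -1.3 m/s².
v = v₀ + at = 15.8 + (-1.3)(7) = 6.65 m/s
Δx = v₀t + ½at² = 15.8·7 + 0.5·-1.3·7² = 78.4 m
Final speed = 6.65 m/s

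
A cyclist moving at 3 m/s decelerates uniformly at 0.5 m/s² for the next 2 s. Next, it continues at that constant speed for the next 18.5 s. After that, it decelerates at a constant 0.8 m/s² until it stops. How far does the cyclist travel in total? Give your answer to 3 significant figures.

Phase 1 (decelerating): v₀ = 3.00 m/s, a = -0.5 m/s².
v = v₀ + at = 3.00 + (-0.5)(2) = 2.00 m/s
Δx = v₀t + ½at² = 3.00·2 + 0.5·-0.5·2² = 5.00 m

Phase 2 (constant speed): v₀ = 2.00 m/s, a = 0 m/s².
v = v₀ + at = 2.00 + (0)(18.5) = 2.00 m/s
Δx = v₀t + ½at² = 2.00·18.5 + 0.5·0·18.5² = 37.0 m

Phase 3 (decelerating): v₀ = 2.00 m/s, a = -0.8 m/s².
v = v₀ + at → t = (0 − 2.00) / -0.8 = 2.50 s
v² = v₀² + 2aΔx → Δx = (0² − 2.00²)/(2·-0.8) = 2.50 m
Total distance = 5.00 + 37.0 + 2.50 = 44.5 m

44.5 m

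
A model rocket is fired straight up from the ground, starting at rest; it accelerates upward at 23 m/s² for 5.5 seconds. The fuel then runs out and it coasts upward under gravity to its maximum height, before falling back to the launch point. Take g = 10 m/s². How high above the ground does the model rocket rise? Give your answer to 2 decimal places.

1147.99 m

Phase 1 (powered ascent): v₀ = 0 m/s, a = 23 m/s².
v = v₀ + at = 0 + (23)(5.5) = 126 m/s
Δx = v₀t + ½at² = 0·5.5 + 0.5·23·5.5² = 348 m

Phase 2 (coasting upward): v₀ = 126 m/s, a = -10 m/s².
v = v₀ + at → t = (0 − 126) / -10 = 12.7 s
v² = v₀² + 2aΔx → Δx = (0² − 126²)/(2·-10) = 800 m
Maximum height = 348 + 800 = 1150 m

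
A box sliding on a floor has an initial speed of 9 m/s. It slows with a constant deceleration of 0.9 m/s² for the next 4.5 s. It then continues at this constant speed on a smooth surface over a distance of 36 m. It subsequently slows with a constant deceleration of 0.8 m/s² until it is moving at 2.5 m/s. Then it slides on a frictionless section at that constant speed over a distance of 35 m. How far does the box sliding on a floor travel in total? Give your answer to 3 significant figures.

114 m

Phase 1 (decelerating): v₀ = 9.00 m/s, a = -0.9 m/s².
v = v₀ + at = 9.00 + (-0.9)(4.5) = 4.95 m/s
Δx = v₀t + ½at² = 9.00·4.5 + 0.5·-0.9·4.5² = 31.4 m

Phase 2 (constant speed): v₀ = 4.95 m/s, a = 0 m/s².
Constant speed: t = d/v = 36/4.95 = 7.27 s

Phase 3 (decelerating): v₀ = 4.95 m/s, a = -0.8 m/s².
v = v₀ + at → t = (2.5 − 4.95) / -0.8 = 3.06 s
v² = v₀² + 2aΔx → Δx = (2.5² − 4.95²)/(2·-0.8) = 11.4 m

Phase 4 (constant speed): v₀ = 2.50 m/s, a = 0 m/s².
Constant speed: t = d/v = 35/2.50 = 14.0 s
Total distance = 31.4 + 36.0 + 11.4 + 35.0 = 114 m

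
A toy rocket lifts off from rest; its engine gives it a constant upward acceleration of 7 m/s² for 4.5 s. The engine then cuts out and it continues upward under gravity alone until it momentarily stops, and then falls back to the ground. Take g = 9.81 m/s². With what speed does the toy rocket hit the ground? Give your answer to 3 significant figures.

Phase 1 (powered ascent): v₀ = 0 m/s, a = 7 m/s².
v = v₀ + at = 0 + (7)(4.5) = 31.5 m/s
Δx = v₀t + ½at² = 0·4.5 + 0.5·7·4.5² = 70.9 m

Phase 2 (coasting upward): v₀ = 31.5 m/s, a = -9.81 m/s².
v = v₀ + at → t = (0 − 31.5) / -9.81 = 3.21 s
v² = v₀² + 2aΔx → Δx = (0² − 31.5²)/(2·-9.81) = 50.6 m

Phase 3 (free fall): v₀ = 0 m/s, a = -9.81 m/s².
Falls 121 m from rest: t = √(2·121/9.81) = 4.98 s; v = g·t = 48.8 m/s.
Impact speed = 48.8 m/s

48.8 m/s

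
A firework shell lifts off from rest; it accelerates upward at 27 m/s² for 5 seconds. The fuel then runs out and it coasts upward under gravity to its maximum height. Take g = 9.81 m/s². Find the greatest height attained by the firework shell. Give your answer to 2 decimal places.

Phase 1 (powered ascent): v₀ = 0 m/s, a = 27 m/s².
v = v₀ + at = 0 + (27)(5) = 135 m/s
Δx = v₀t + ½at² = 0·5 + 0.5·27·5² = 338 m

Phase 2 (coasting upward): v₀ = 135 m/s, a = -9.81 m/s².
v = v₀ + at → t = (0 − 135) / -9.81 = 13.8 s
v² = v₀² + 2aΔx → Δx = (0² − 135²)/(2·-9.81) = 929 m
Maximum height = 338 + 929 = 1270 m

1266.40 m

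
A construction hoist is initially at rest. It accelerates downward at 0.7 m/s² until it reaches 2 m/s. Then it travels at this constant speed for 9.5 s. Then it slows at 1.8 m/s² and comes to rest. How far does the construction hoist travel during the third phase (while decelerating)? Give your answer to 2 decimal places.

Phase 1 (accelerating): v₀ = 0 m/s, a = 0.7 m/s².
v = v₀ + at → t = (2 − 0) / 0.7 = 2.86 s
v² = v₀² + 2aΔx → Δx = (2² − 0²)/(2·0.7) = 2.86 m

Phase 2 (constant speed): v₀ = 2.00 m/s, a = 0 m/s².
v = v₀ + at = 2.00 + (0)(9.5) = 2.00 m/s
Δx = v₀t + ½at² = 2.00·9.5 + 0.5·0·9.5² = 19.0 m

Phase 3 (decelerating): v₀ = 2.00 m/s, a = -1.8 m/s².
v = v₀ + at → t = (0 − 2.00) / -1.8 = 1.11 s
v² = v₀² + 2aΔx → Δx = (0² − 2.00²)/(2·-1.8) = 1.11 m
Distance in phase 3 = 1.11 m

1.11 m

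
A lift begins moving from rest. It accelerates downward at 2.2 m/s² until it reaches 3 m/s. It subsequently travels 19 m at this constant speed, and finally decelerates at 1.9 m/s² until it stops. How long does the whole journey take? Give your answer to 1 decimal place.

9.3 s

Phase 1 (accelerating): v₀ = 0 m/s, a = 2.2 m/s².
v = v₀ + at → t = (3 − 0) / 2.2 = 1.36 s
v² = v₀² + 2aΔx → Δx = (3² − 0²)/(2·2.2) = 2.05 m

Phase 2 (constant speed): v₀ = 3.00 m/s, a = 0 m/s².
Constant speed: t = d/v = 19/3.00 = 6.33 s

Phase 3 (decelerating): v₀ = 3.00 m/s, a = -1.9 m/s².
v = v₀ + at → t = (0 − 3.00) / -1.9 = 1.58 s
v² = v₀² + 2aΔx → Δx = (0² − 3.00²)/(2·-1.9) = 2.37 m
Total time = 1.36 + 6.33 + 1.58 = 9.28 s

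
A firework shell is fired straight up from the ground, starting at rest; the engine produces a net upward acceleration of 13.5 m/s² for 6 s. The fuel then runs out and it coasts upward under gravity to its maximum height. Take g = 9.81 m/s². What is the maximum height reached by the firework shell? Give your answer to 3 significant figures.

Phase 1 (powered ascent): v₀ = 0 m/s, a = 13.5 m/s².
v = v₀ + at = 0 + (13.5)(6) = 81.0 m/s
Δx = v₀t + ½at² = 0·6 + 0.5·13.5·6² = 243 m

Phase 2 (coasting upward): v₀ = 81.0 m/s, a = -9.81 m/s².
v = v₀ + at → t = (0 − 81.0) / -9.81 = 8.26 s
v² = v₀² + 2aΔx → Δx = (0² − 81.0²)/(2·-9.81) = 334 m
Maximum height = 243 + 334 = 577 m

577 m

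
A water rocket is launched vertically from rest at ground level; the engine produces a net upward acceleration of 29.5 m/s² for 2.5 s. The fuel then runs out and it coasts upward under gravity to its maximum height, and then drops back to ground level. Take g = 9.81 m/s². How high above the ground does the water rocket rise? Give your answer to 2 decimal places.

369.41 m

Phase 1 (powered ascent): v₀ = 0 m/s, a = 29.5 m/s².
v = v₀ + at = 0 + (29.5)(2.5) = 73.8 m/s
Δx = v₀t + ½at² = 0·2.5 + 0.5·29.5·2.5² = 92.2 m

Phase 2 (coasting upward): v₀ = 73.8 m/s, a = -9.81 m/s².
v = v₀ + at → t = (0 − 73.8) / -9.81 = 7.52 s
v² = v₀² + 2aΔx → Δx = (0² − 73.8²)/(2·-9.81) = 277 m
Maximum height = 92.2 + 277 = 369 m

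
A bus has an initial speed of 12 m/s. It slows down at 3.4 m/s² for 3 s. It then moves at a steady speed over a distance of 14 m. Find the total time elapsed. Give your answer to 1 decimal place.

Phase 1 (decelerating): v₀ = 12.0 m/s, a = -3.4 m/s².
v = v₀ + at = 12.0 + (-3.4)(3) = 1.80 m/s
Δx = v₀t + ½at² = 12.0·3 + 0.5·-3.4·3² = 20.7 m

Phase 2 (constant speed): v₀ = 1.80 m/s, a = 0 m/s².
Constant speed: t = d/v = 14/1.80 = 7.78 s
Total time = 3.00 + 7.78 = 10.8 s

10.8 s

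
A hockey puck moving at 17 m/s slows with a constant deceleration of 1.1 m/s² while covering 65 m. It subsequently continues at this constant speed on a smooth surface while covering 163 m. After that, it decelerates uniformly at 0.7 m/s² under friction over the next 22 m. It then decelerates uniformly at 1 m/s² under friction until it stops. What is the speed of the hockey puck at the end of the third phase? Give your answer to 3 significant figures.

10.7 m/s

Phase 1 (decelerating): v₀ = 17.0 m/s, a = -1.1 m/s².
v² = v₀² + 2aΔx = 17.0² + 2·-1.1·65 = 146 → v = 12.1 m/s
t = (v − v₀)/a = (12.1 − 17.0)/-1.1 = 4.47 s

Phase 2 (constant speed): v₀ = 12.1 m/s, a = 0 m/s².
Constant speed: t = d/v = 163/12.1 = 13.5 s

Phase 3 (decelerating): v₀ = 12.1 m/s, a = -0.7 m/s².
v² = v₀² + 2aΔx = 12.1² + 2·-0.7·22 = 115 → v = 10.7 m/s
t = (v − v₀)/a = (10.7 − 12.1)/-0.7 = 1.93 s
Speed at end of phase 3 = 10.7 m/s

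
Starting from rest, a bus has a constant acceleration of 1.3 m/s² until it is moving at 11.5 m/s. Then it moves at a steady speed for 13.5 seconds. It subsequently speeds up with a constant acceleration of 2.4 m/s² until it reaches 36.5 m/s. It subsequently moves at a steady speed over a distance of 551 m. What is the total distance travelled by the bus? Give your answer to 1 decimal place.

Phase 1 (accelerating): v₀ = 0 m/s, a = 1.3 m/s².
v = v₀ + at → t = (11.5 − 0) / 1.3 = 8.85 s
v² = v₀² + 2aΔx → Δx = (11.5² − 0²)/(2·1.3) = 50.9 m

Phase 2 (constant speed): v₀ = 11.5 m/s, a = 0 m/s².
v = v₀ + at = 11.5 + (0)(13.5) = 11.5 m/s
Δx = v₀t + ½at² = 11.5·13.5 + 0.5·0·13.5² = 155 m

Phase 3 (accelerating): v₀ = 11.5 m/s, a = 2.4 m/s².
v = v₀ + at → t = (36.5 − 11.5) / 2.4 = 10.4 s
v² = v₀² + 2aΔx → Δx = (36.5² − 11.5²)/(2·2.4) = 250 m

Phase 4 (constant speed): v₀ = 36.5 m/s, a = 0 m/s².
Constant speed: t = d/v = 551/36.5 = 15.1 s
Total distance = 50.9 + 155 + 250 + 551 = 1010 m

1007.1 m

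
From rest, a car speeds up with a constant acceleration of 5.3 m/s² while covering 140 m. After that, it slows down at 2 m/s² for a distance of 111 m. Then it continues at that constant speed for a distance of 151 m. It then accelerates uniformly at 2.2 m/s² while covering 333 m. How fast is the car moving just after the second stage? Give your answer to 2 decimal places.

Phase 1 (accelerating): v₀ = 0 m/s, a = 5.3 m/s².
v² = v₀² + 2aΔx = 0² + 2·5.3·140 = 1480 → v = 38.5 m/s
t = (v − v₀)/a = (38.5 − 0)/5.3 = 7.27 s

Phase 2 (decelerating): v₀ = 38.5 m/s, a = -2 m/s².
v² = v₀² + 2aΔx = 38.5² + 2·-2·111 = 1040 → v = 32.2 m/s
t = (v − v₀)/a = (32.2 − 38.5)/-2 = 3.14 s
Speed at end of phase 2 = 32.2 m/s

32.25 m/s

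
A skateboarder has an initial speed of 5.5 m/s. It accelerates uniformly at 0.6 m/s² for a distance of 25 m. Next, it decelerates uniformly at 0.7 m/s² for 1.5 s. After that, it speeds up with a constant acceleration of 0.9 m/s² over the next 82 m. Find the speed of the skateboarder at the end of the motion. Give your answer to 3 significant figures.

13.9 m/s

Phase 1 (accelerating): v₀ = 5.50 m/s, a = 0.6 m/s².
v² = v₀² + 2aΔx = 5.50² + 2·0.6·25 = 60.2 → v = 7.76 m/s
t = (v − v₀)/a = (7.76 − 5.50)/0.6 = 3.77 s

Phase 2 (decelerating): v₀ = 7.76 m/s, a = -0.7 m/s².
v = v₀ + at = 7.76 + (-0.7)(1.5) = 6.71 m/s
Δx = v₀t + ½at² = 7.76·1.5 + 0.5·-0.7·1.5² = 10.9 m

Phase 3 (accelerating): v₀ = 6.71 m/s, a = 0.9 m/s².
v² = v₀² + 2aΔx = 6.71² + 2·0.9·82 = 193 → v = 13.9 m/s
t = (v − v₀)/a = (13.9 − 6.71)/0.9 = 7.96 s
Final speed = 13.9 m/s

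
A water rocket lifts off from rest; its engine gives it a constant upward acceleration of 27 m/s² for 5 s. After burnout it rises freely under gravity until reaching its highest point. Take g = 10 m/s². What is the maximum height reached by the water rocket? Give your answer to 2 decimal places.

Phase 1 (powered ascent): v₀ = 0 m/s, a = 27 m/s².
v = v₀ + at = 0 + (27)(5) = 135 m/s
Δx = v₀t + ½at² = 0·5 + 0.5·27·5² = 338 m

Phase 2 (coasting upward): v₀ = 135 m/s, a = -10 m/s².
v = v₀ + at → t = (0 − 135) / -10 = 13.5 s
v² = v₀² + 2aΔx → Δx = (0² − 135²)/(2·-10) = 911 m
Maximum height = 338 + 911 = 1250 m

1248.75 m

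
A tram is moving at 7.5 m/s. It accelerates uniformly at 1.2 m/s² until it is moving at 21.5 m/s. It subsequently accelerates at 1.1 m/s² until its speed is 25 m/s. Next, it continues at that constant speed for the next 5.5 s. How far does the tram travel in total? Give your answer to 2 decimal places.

380.64 m

Phase 1 (accelerating): v₀ = 7.50 m/s, a = 1.2 m/s².
v = v₀ + at → t = (21.5 − 7.50) / 1.2 = 11.7 s
v² = v₀² + 2aΔx → Δx = (21.5² − 7.50²)/(2·1.2) = 169 m

Phase 2 (accelerating): v₀ = 21.5 m/s, a = 1.1 m/s².
v = v₀ + at → t = (25 − 21.5) / 1.1 = 3.18 s
v² = v₀² + 2aΔx → Δx = (25² − 21.5²)/(2·1.1) = 74.0 m

Phase 3 (constant speed): v₀ = 25.0 m/s, a = 0 m/s².
v = v₀ + at = 25.0 + (0)(5.5) = 25.0 m/s
Δx = v₀t + ½at² = 25.0·5.5 + 0.5·0·5.5² = 138 m
Total distance = 169 + 74.0 + 138 = 381 m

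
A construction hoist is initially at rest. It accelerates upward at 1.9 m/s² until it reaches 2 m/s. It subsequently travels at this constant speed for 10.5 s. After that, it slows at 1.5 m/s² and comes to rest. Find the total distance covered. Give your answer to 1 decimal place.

23.4 m

Phase 1 (accelerating): v₀ = 0 m/s, a = 1.9 m/s².
v = v₀ + at → t = (2 − 0) / 1.9 = 1.05 s
v² = v₀² + 2aΔx → Δx = (2² − 0²)/(2·1.9) = 1.05 m

Phase 2 (constant speed): v₀ = 2.00 m/s, a = 0 m/s².
v = v₀ + at = 2.00 + (0)(10.5) = 2.00 m/s
Δx = v₀t + ½at² = 2.00·10.5 + 0.5·0·10.5² = 21.0 m

Phase 3 (decelerating): v₀ = 2.00 m/s, a = -1.5 m/s².
v = v₀ + at → t = (0 − 2.00) / -1.5 = 1.33 s
v² = v₀² + 2aΔx → Δx = (0² − 2.00²)/(2·-1.5) = 1.33 m
Total distance = 1.05 + 21.0 + 1.33 = 23.4 m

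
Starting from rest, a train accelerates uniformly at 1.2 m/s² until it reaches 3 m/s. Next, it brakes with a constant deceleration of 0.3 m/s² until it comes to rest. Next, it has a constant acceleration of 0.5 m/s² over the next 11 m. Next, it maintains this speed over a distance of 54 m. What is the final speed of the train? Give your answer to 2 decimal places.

3.32 m/s

Phase 1 (accelerating): v₀ = 0 m/s, a = 1.2 m/s².
v = v₀ + at → t = (3 − 0) / 1.2 = 2.50 s
v² = v₀² + 2aΔx → Δx = (3² − 0²)/(2·1.2) = 3.75 m

Phase 2 (decelerating): v₀ = 3.00 m/s, a = -0.3 m/s².
v = v₀ + at → t = (0 − 3.00) / -0.3 = 10.0 s
v² = v₀² + 2aΔx → Δx = (0² − 3.00²)/(2·-0.3) = 15.0 m

Phase 3 (accelerating): v₀ = 0 m/s, a = 0.5 m/s².
v² = v₀² + 2aΔx = 0² + 2·0.5·11 = 11.0 → v = 3.32 m/s
t = (v − v₀)/a = (3.32 − 0)/0.5 = 6.63 s

Phase 4 (constant speed): v₀ = 3.32 m/s, a = 0 m/s².
Constant speed: t = d/v = 54/3.32 = 16.3 s
Final speed = 3.32 m/s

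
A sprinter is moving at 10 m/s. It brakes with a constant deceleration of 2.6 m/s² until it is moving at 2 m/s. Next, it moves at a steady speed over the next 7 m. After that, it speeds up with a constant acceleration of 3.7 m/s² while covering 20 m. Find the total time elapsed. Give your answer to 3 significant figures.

9.37 s

Phase 1 (decelerating): v₀ = 10.0 m/s, a = -2.6 m/s².
v = v₀ + at → t = (2 − 10.0) / -2.6 = 3.08 s
v² = v₀² + 2aΔx → Δx = (2² − 10.0²)/(2·-2.6) = 18.5 m

Phase 2 (constant speed): v₀ = 2.00 m/s, a = 0 m/s².
Constant speed: t = d/v = 7/2.00 = 3.50 s

Phase 3 (accelerating): v₀ = 2.00 m/s, a = 3.7 m/s².
v² = v₀² + 2aΔx = 2.00² + 2·3.7·20 = 152 → v = 12.3 m/s
t = (v − v₀)/a = (12.3 − 2.00)/3.7 = 2.79 s
Total time = 3.08 + 3.50 + 2.79 = 9.37 s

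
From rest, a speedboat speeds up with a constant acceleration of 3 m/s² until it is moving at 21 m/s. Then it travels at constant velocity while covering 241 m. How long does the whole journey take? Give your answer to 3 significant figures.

Phase 1 (accelerating): v₀ = 0 m/s, a = 3 m/s².
v = v₀ + at → t = (21 − 0) / 3 = 7.00 s
v² = v₀² + 2aΔx → Δx = (21² − 0²)/(2·3) = 73.5 m

Phase 2 (constant speed): v₀ = 21.0 m/s, a = 0 m/s².
Constant speed: t = d/v = 241/21.0 = 11.5 s
Total time = 7.00 + 11.5 = 18.5 s

18.5 s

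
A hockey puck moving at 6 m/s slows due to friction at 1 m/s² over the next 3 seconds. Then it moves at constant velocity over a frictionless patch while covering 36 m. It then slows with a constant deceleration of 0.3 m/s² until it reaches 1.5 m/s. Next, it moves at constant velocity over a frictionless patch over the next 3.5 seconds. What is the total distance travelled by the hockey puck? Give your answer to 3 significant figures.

Phase 1 (decelerating): v₀ = 6.00 m/s, a = -1 m/s².
v = v₀ + at = 6.00 + (-1)(3) = 3.00 m/s
Δx = v₀t + ½at² = 6.00·3 + 0.5·-1·3² = 13.5 m

Phase 2 (constant speed): v₀ = 3.00 m/s, a = 0 m/s².
Constant speed: t = d/v = 36/3.00 = 12.0 s

Phase 3 (decelerating): v₀ = 3.00 m/s, a = -0.3 m/s².
v = v₀ + at → t = (1.5 − 3.00) / -0.3 = 5.00 s
v² = v₀² + 2aΔx → Δx = (1.5² − 3.00²)/(2·-0.3) = 11.2 m

Phase 4 (constant speed): v₀ = 1.50 m/s, a = 0 m/s².
v = v₀ + at = 1.50 + (0)(3.5) = 1.50 m/s
Δx = v₀t + ½at² = 1.50·3.5 + 0.5·0·3.5² = 5.25 m
Total distance = 13.5 + 36.0 + 11.2 + 5.25 = 66.0 m

66.0 m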